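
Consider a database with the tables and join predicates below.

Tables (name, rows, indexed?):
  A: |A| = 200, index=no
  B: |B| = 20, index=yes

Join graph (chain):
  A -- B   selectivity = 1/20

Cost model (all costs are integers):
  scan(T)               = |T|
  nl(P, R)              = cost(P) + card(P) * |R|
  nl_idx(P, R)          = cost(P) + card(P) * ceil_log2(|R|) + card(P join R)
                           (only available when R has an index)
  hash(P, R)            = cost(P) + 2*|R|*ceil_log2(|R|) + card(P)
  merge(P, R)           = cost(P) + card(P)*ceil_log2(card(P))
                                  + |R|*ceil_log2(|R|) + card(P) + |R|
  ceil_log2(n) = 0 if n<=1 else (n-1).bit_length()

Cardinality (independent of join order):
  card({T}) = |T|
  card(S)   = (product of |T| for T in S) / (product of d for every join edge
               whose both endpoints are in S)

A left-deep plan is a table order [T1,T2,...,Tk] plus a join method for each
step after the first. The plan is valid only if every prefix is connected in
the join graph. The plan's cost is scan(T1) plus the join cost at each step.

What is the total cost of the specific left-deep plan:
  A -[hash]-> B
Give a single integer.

step 1: scan A: cost=200, card=200
step 2: join B via hash
    card(P join B) = 200*20/(20) = 200
    cost = 200 + 2*20*5 + 200 = 600

600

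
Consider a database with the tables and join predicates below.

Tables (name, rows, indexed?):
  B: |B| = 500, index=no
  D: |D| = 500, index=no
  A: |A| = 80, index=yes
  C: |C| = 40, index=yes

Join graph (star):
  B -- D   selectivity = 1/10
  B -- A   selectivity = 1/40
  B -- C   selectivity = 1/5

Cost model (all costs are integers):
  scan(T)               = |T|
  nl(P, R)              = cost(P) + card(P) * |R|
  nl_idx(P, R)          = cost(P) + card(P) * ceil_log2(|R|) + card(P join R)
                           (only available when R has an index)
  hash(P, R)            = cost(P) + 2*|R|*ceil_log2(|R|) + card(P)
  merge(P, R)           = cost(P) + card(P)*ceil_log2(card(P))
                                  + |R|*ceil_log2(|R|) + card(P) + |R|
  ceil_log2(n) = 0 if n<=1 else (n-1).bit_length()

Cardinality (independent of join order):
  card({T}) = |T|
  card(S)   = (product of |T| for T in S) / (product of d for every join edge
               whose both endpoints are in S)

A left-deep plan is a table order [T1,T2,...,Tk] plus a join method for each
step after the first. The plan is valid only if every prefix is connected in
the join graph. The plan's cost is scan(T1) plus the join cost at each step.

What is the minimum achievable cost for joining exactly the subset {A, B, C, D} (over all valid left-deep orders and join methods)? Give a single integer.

Selinger DP over subsets of {A,B,C,D}:
  {B}: scan cost=500, card=500
  {D}: scan cost=500, card=500
  {A}: scan cost=80, card=80
  {C}: scan cost=40, card=40
  {BD}: card=25000; try (D,hash)→10000, (B,hash)→10000, (D,merge)→10500, (B,merge)→10500, (D,nl)→250500, (B,nl)→250500; best=10000 via (D,hash)
  {AB}: card=1000; try (A,hash)→2120, (A,nl_idx)→5000, (B,merge)→5720, (A,merge)→6140, (B,hash)→9160, (B,nl)→40080 …(+1); best=2120 via (A,hash)
  {BC}: card=4000; try (C,hash)→1480, (B,merge)→5320, (C,merge)→5780, (C,nl_idx)→7500, (B,hash)→9080, (B,nl)→20040 …(+1); best=1480 via (C,hash)
  {ABD}: card=50000; try (D,hash)→12120, (D,merge)→18120, (A,hash)→36120, (A,nl_idx)→235000, (A,merge)→410640, (D,nl)→502120 …(+1); best=12120 via (D,hash)
  {BCD}: card=200000; try (D,hash)→14480, (C,hash)→35480, (D,merge)→58480, (C,nl_idx)→360000, (C,merge)→410280, (C,nl)→1010000 …(+1); best=14480 via (D,hash)
  {ABC}: card=8000; try (C,hash)→3600, (A,hash)→6600, (C,merge)→13400, (C,nl_idx)→16120, (A,nl_idx)→37480, (C,nl)→42120 …(+2); best=3600 via (C,hash)
  {ABCD}: card=400000; try (D,hash)→20600, (C,hash)→62600, (D,merge)→120600, (A,hash)→215600, (C,nl_idx)→712120, (C,merge)→862400 …(+5); best=20600 via (D,hash)

20600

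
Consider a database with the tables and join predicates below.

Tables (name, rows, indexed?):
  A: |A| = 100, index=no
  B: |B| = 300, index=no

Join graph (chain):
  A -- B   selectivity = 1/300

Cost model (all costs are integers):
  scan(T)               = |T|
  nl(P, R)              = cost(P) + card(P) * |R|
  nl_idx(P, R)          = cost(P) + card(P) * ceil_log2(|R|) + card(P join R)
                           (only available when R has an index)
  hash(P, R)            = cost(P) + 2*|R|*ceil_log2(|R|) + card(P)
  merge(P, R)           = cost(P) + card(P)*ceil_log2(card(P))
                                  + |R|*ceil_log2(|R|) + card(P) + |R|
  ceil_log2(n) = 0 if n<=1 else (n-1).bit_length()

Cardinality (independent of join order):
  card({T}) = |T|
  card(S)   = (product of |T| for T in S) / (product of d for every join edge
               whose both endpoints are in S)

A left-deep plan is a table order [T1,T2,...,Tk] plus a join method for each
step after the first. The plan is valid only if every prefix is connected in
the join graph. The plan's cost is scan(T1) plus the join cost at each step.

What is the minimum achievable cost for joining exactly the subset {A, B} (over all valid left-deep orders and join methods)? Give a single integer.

2000

Selinger DP over subsets of {A,B}:
  {A}: scan cost=100, card=100
  {B}: scan cost=300, card=300
  {AB}: card=100; try (A,hash)→2000, (B,merge)→3900, (A,merge)→4100, (B,hash)→5600, (B,nl)→30100, (A,nl)→30300; best=2000 via (A,hash)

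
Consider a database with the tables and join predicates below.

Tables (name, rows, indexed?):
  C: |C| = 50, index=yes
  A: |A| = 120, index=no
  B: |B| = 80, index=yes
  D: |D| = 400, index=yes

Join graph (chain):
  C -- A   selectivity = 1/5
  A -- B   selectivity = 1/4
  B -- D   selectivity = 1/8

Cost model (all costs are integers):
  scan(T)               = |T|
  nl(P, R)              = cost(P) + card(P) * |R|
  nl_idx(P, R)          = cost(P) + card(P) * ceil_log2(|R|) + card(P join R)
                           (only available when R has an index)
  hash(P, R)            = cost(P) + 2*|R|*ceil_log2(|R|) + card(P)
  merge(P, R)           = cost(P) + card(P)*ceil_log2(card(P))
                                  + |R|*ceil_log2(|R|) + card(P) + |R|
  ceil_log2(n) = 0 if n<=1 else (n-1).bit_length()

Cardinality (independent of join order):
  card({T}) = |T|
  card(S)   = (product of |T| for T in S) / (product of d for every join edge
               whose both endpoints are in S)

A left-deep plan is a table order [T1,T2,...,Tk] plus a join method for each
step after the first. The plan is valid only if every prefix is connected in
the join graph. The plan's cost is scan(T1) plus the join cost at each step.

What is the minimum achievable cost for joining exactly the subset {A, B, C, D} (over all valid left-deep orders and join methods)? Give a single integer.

34360

Selinger DP over subsets of {A,B,C,D}:
  {C}: scan cost=50, card=50
  {A}: scan cost=120, card=120
  {B}: scan cost=80, card=80
  {D}: scan cost=400, card=400
  {AC}: card=1200; try (C,hash)→840, (A,merge)→1360, (C,merge)→1430, (A,hash)→1780, (C,nl_idx)→2040, (A,nl)→6050 …(+1); best=840 via (C,hash)
  {AB}: card=2400; try (B,hash)→1360, (A,merge)→1680, (B,merge)→1720, (A,hash)→1840, (B,nl_idx)→3360, (A,nl)→9680 …(+1); best=1360 via (B,hash)
  {BD}: card=4000; try (B,hash)→1920, (D,merge)→4720, (D,nl_idx)→4800, (B,merge)→5040, (B,nl_idx)→7200, (D,hash)→7360 …(+2); best=1920 via (B,hash)
  {ABC}: card=24000; try (B,hash)→3160, (C,hash)→4360, (B,merge)→15880, (C,merge)→32910, (B,nl_idx)→33240, (C,nl_idx)→39760 …(+2); best=3160 via (B,hash)
  {ABD}: card=120000; try (A,hash)→7600, (D,hash)→10960, (D,merge)→36560, (A,merge)→54880, (D,nl_idx)→142960, (A,nl)→481920 …(+1); best=7600 via (A,hash)
  {ABCD}: card=1200000; try (D,hash)→34360, (C,hash)→128200, (D,merge)→391160, (D,nl_idx)→1419160, (C,nl_idx)→1927600, (C,merge)→2167950 …(+2); best=34360 via (D,hash)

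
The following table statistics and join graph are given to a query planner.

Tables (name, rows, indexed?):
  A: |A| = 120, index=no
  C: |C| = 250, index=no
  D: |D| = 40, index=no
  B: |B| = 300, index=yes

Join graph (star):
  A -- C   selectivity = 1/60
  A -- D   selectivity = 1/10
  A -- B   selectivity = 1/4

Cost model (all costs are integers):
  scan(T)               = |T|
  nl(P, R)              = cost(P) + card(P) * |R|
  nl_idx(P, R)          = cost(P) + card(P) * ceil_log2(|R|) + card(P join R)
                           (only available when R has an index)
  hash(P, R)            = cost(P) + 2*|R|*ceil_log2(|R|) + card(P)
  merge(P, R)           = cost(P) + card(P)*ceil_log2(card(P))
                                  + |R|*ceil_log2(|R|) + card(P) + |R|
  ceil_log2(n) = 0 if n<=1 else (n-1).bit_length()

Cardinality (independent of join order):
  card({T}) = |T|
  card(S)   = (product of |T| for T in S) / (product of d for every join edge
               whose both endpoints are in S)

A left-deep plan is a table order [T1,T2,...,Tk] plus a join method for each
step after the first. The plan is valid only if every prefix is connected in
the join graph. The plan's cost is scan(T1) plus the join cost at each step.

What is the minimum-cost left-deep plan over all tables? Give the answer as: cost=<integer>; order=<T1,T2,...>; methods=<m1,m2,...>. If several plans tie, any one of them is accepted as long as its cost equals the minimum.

Selinger DP (subsets sized 1..n):
  {A}: scan cost=120, card=120
  {C}: scan cost=250, card=250
  {D}: scan cost=40, card=40
  {B}: scan cost=300, card=300
  {AC}: card=500; try (A,hash)→2180, (C,merge)→3330, (A,merge)→3460, (C,hash)→4240, (C,nl)→30120, (A,nl)→30250; best=2180 via (A,hash)
  {AD}: card=480; try (D,hash)→720, (A,merge)→1280, (D,merge)→1360, (A,hash)→1760, (A,nl)→4840, (D,nl)→4920; best=720 via (D,hash)
  {AB}: card=9000; try (A,hash)→2280, (B,merge)→4080, (A,merge)→4260, (B,hash)→5640, (B,nl_idx)→10200, (B,nl)→36120 …(+1); best=2280 via (A,hash)
  {ACD}: card=2000; try (D,hash)→3160, (C,hash)→5200, (D,merge)→7460, (C,merge)→7770, (D,nl)→22180, (C,nl)→120720; best=3160 via (D,hash)
  {ABC}: card=37500; try (B,hash)→8080, (B,merge)→10180, (C,hash)→15280, (B,nl_idx)→44180, (C,merge)→139530, (B,nl)→152180 …(+1); best=8080 via (B,hash)
  {ABD}: card=36000; try (B,hash)→6600, (B,merge)→8520, (D,hash)→11760, (B,nl_idx)→41040, (D,merge)→137560, (B,nl)→144720 …(+1); best=6600 via (B,hash)
  {ABCD}: card=150000; try (B,hash)→10560, (B,merge)→30160, (D,hash)→46060, (C,hash)→46600, (B,nl_idx)→171160, (B,nl)→603160 …(+4); best=10560 via (B,hash)

cost=10560; order=C,A,D,B; methods=hash,hash,hash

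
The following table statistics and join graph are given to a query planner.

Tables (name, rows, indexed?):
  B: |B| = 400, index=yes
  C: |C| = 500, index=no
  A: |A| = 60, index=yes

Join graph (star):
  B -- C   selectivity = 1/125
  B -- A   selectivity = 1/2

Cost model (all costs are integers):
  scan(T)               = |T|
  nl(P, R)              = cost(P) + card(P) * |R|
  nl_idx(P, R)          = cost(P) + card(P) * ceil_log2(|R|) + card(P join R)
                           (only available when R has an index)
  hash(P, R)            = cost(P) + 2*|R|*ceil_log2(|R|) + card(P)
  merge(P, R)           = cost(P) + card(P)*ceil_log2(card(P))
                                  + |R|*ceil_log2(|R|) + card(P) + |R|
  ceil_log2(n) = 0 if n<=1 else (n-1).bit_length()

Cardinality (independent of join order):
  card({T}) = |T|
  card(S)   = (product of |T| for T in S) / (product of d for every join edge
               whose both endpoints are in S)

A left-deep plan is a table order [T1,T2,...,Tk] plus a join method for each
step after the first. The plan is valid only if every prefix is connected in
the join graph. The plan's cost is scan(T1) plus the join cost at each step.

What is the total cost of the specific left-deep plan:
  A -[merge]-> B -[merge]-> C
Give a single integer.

step 1: scan A: cost=60, card=60
step 2: join B via merge
    card(P join B) = 60*400/(2) = 12000
    cost = 60 + 60*6 + 400*9 + 60 + 400 = 4480
step 3: join C via merge
    card(P join C) = 12000*500/(125) = 48000
    cost = 4480 + 12000*14 + 500*9 + 12000 + 500 = 189480

189480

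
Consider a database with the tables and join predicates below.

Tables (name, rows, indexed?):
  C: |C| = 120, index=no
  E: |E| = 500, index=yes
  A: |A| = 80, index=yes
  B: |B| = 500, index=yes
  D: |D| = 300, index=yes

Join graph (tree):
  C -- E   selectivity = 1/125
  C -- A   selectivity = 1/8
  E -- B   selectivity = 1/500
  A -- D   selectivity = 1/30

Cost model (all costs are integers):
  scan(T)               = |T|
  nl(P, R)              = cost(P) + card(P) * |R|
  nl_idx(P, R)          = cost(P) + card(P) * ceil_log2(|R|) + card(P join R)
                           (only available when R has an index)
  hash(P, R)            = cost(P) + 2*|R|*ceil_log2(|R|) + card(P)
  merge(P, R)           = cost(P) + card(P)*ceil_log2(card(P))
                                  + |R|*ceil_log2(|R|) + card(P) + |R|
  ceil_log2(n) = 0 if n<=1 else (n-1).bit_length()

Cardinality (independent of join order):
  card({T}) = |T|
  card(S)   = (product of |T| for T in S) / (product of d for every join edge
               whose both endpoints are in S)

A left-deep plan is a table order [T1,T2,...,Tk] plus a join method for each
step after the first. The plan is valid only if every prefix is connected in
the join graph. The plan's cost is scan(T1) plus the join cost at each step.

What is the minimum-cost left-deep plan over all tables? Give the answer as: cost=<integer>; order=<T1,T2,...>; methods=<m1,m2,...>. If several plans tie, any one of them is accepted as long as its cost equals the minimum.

cost=18280; order=C,E,B,A,D; methods=nl_idx,nl_idx,hash,hash

Selinger DP (subsets sized 1..n):
  {C}: scan cost=120, card=120
  {E}: scan cost=500, card=500
  {A}: scan cost=80, card=80
  {B}: scan cost=500, card=500
  {D}: scan cost=300, card=300
  {CE}: card=480; try (E,nl_idx)→1680, (C,hash)→2680, (E,merge)→6080, (C,merge)→6460, (E,hash)→9240, (E,nl)→60120 …(+1); best=1680 via (E,nl_idx)
  {AC}: card=1200; try (A,hash)→1360, (C,merge)→1680, (A,merge)→1720, (C,hash)→1840, (A,nl_idx)→2160, (C,nl)→9680 …(+1); best=1360 via (A,hash)
  {BE}: card=500; try (E,nl_idx)→5500, (B,nl_idx)→5500, (E,hash)→10000, (B,hash)→10000, (E,merge)→10500, (B,merge)→10500 …(+2); best=5500 via (E,nl_idx)
  {AD}: card=800; try (D,nl_idx)→1600, (A,hash)→1720, (A,nl_idx)→3200, (D,merge)→3720, (A,merge)→3940, (D,hash)→5560 …(+2); best=1600 via (D,nl_idx)
  {ACE}: card=4800; try (A,hash)→3280, (A,merge)→7120, (A,nl_idx)→9840, (E,hash)→11560, (E,nl_idx)→16960, (E,merge)→20760 …(+2); best=3280 via (A,hash)
  {BCE}: card=480; try (B,nl_idx)→6480, (C,hash)→7680, (B,hash)→11160, (C,merge)→11460, (B,merge)→11480, (C,nl)→65500 …(+1); best=6480 via (B,nl_idx)
  {ACD}: card=12000; try (C,hash)→4080, (D,hash)→7960, (C,merge)→11360, (D,merge)→18760, (D,nl_idx)→24160, (C,nl)→97600 …(+1); best=4080 via (C,hash)
  {ABCE}: card=4800; try (A,hash)→8080, (A,merge)→11920, (A,nl_idx)→14640, (B,hash)→17080, (A,nl)→44880, (B,nl_idx)→51280 …(+2); best=8080 via (A,hash)
  {ACDE}: card=48000; try (D,hash)→13480, (E,hash)→25080, (D,merge)→73480, (D,nl_idx)→94480, (E,nl_idx)→160080, (E,merge)→189080 …(+2); best=13480 via (D,hash)
  {ABCDE}: card=48000; try (D,hash)→18280, (B,hash)→70480, (D,merge)→78280, (D,nl_idx)→99280, (B,nl_idx)→493480, (B,merge)→834480 …(+2); best=18280 via (D,hash)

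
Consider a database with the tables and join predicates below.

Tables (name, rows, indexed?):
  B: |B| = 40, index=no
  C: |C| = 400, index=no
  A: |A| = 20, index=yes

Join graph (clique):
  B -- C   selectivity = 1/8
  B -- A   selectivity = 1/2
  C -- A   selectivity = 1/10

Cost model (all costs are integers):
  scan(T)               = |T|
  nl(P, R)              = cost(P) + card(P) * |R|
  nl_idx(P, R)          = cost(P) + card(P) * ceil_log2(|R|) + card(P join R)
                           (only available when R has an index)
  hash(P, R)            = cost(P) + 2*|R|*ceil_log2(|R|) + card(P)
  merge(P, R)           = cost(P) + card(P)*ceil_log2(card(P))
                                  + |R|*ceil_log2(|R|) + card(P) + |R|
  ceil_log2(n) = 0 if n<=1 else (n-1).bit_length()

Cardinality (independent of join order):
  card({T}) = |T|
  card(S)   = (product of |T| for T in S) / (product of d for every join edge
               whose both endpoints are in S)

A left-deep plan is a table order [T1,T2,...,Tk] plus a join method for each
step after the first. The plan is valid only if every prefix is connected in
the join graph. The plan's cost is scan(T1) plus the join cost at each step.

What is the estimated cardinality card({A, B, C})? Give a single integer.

2000

Tables in S: A(20), B(40), C(400)
Edges inside S: B-C(d=8), B-A(d=2), C-A(d=10)
numerator = 20 * 40 * 400 = 320000
denominator = 8 * 2 * 10 = 160
card(S) = 320000 / 160 = 2000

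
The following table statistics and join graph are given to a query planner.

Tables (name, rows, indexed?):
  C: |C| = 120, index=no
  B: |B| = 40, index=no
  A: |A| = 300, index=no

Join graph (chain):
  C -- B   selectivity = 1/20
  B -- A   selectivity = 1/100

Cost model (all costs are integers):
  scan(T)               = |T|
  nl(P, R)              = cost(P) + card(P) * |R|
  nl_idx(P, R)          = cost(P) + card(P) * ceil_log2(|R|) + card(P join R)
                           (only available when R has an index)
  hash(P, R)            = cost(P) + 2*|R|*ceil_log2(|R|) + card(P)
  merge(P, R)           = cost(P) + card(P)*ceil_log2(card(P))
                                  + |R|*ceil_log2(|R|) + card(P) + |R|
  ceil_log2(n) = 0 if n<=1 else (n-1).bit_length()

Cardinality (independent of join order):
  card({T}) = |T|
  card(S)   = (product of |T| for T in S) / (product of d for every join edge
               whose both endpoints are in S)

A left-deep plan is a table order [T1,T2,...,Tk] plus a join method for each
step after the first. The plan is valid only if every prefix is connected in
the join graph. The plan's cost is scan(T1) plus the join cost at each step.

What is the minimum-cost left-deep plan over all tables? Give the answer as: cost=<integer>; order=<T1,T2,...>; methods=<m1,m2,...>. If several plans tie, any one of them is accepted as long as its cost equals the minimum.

Selinger DP (subsets sized 1..n):
  {C}: scan cost=120, card=120
  {B}: scan cost=40, card=40
  {A}: scan cost=300, card=300
  {BC}: card=240; try (B,hash)→720, (C,merge)→1280, (B,merge)→1360, (C,hash)→1760, (C,nl)→4840, (B,nl)→4920; best=720 via (B,hash)
  {AB}: card=120; try (B,hash)→1080, (A,merge)→3320, (B,merge)→3580, (A,hash)→5480, (A,nl)→12040, (B,nl)→12300; best=1080 via (B,hash)
  {ABC}: card=720; try (C,hash)→2880, (C,merge)→3000, (A,merge)→5880, (A,hash)→6360, (C,nl)→15480, (A,nl)→72720; best=2880 via (C,hash)

cost=2880; order=A,B,C; methods=hash,hash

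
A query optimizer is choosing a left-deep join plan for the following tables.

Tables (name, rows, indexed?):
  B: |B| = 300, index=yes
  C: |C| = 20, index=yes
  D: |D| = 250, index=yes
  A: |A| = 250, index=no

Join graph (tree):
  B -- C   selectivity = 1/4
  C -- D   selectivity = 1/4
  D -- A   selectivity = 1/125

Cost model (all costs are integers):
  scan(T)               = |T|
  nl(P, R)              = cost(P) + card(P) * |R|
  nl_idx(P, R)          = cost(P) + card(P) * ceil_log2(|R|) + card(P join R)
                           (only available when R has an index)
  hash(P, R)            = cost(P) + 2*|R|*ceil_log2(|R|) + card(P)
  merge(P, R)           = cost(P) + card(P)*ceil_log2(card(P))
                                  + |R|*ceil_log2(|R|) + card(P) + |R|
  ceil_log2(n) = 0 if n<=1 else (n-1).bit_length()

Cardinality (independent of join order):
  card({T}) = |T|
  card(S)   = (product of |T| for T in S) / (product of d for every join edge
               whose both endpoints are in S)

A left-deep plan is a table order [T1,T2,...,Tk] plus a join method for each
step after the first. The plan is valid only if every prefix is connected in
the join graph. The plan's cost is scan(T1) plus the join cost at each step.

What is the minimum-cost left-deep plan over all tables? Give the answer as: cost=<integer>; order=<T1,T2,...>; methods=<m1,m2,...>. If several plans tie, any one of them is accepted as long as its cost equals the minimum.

Selinger DP (subsets sized 1..n):
  {B}: scan cost=300, card=300
  {C}: scan cost=20, card=20
  {D}: scan cost=250, card=250
  {A}: scan cost=250, card=250
  {BC}: card=1500; try (C,hash)→800, (B,nl_idx)→1700, (B,merge)→3140, (C,nl_idx)→3300, (C,merge)→3420, (B,hash)→5440 …(+2); best=800 via (C,hash)
  {CD}: card=1250; try (C,hash)→700, (D,nl_idx)→1430, (D,merge)→2390, (C,merge)→2620, (C,nl_idx)→2750, (D,hash)→4040 …(+2); best=700 via (C,hash)
  {AD}: card=500; try (D,nl_idx)→2750, (D,hash)→4500, (A,hash)→4500, (D,merge)→4750, (A,merge)→4750, (D,nl)→62750 …(+1); best=2750 via (D,nl_idx)
  {BCD}: card=93750; try (D,hash)→6300, (B,hash)→7350, (B,merge)→18700, (D,merge)→21050, (B,nl_idx)→105700, (D,nl_idx)→106550 …(+2); best=6300 via (D,hash)
  {ACD}: card=2500; try (C,hash)→3450, (A,hash)→5950, (C,nl_idx)→7750, (C,merge)→7870, (C,nl)→12750, (A,merge)→17950 …(+1); best=3450 via (C,hash)
  {ABCD}: card=187500; try (B,hash)→11350, (B,merge)→38950, (A,hash)→104050, (B,nl_idx)→213450, (B,nl)→753450, (A,merge)→1696050 …(+1); best=11350 via (B,hash)

cost=11350; order=A,D,C,B; methods=nl_idx,hash,hash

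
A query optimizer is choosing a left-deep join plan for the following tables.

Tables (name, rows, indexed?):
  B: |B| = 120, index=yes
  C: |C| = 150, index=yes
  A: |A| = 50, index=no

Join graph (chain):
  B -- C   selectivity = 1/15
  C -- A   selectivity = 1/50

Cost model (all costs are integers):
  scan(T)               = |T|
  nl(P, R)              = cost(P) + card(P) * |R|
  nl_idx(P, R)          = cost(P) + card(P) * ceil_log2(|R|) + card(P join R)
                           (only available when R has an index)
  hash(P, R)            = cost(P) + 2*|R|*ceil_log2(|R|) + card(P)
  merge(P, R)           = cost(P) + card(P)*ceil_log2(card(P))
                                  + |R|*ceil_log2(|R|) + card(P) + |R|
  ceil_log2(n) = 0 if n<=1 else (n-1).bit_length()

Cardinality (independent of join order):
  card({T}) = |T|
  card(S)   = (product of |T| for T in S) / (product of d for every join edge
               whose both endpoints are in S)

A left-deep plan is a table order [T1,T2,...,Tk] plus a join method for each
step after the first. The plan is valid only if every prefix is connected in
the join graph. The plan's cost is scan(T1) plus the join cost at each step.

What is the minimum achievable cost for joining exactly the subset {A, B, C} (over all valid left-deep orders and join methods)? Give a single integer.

2430

Selinger DP over subsets of {A,B,C}:
  {B}: scan cost=120, card=120
  {C}: scan cost=150, card=150
  {A}: scan cost=50, card=50
  {BC}: card=1200; try (B,hash)→1980, (C,nl_idx)→2280, (B,nl_idx)→2400, (C,merge)→2430, (B,merge)→2460, (C,hash)→2640 …(+2); best=1980 via (B,hash)
  {AC}: card=150; try (C,nl_idx)→600, (A,hash)→900, (C,merge)→1750, (A,merge)→1850, (C,hash)→2500, (C,nl)→7550 …(+1); best=600 via (C,nl_idx)
  {ABC}: card=1200; try (B,hash)→2430, (B,nl_idx)→2850, (B,merge)→2910, (A,hash)→3780, (A,merge)→16730, (B,nl)→18600 …(+1); best=2430 via (B,hash)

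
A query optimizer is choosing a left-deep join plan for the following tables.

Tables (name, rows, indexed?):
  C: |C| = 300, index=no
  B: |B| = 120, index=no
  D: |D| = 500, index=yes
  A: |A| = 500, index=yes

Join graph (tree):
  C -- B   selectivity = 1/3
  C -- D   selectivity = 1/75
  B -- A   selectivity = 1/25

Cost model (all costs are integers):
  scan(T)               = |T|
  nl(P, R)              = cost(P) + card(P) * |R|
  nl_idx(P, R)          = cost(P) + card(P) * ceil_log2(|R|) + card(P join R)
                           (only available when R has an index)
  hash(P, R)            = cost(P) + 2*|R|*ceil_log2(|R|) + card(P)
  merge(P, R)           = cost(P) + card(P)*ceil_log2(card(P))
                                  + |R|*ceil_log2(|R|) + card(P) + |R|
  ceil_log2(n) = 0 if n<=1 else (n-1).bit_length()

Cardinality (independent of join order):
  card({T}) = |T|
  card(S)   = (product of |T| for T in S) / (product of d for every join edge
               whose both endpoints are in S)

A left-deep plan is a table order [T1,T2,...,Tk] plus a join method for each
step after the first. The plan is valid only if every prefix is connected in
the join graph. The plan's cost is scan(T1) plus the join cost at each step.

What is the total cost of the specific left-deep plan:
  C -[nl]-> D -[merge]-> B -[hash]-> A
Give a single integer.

step 1: scan C: cost=300, card=300
step 2: join D via nl
    card(P join D) = 300*500/(75) = 2000
    cost = 300 + 300*500 = 150300
step 3: join B via merge
    card(P join B) = 2000*120/(3) = 80000
    cost = 150300 + 2000*11 + 120*7 + 2000 + 120 = 175260
step 4: join A via hash
    card(P join A) = 80000*500/(25) = 1600000
    cost = 175260 + 2*500*9 + 80000 = 264260

264260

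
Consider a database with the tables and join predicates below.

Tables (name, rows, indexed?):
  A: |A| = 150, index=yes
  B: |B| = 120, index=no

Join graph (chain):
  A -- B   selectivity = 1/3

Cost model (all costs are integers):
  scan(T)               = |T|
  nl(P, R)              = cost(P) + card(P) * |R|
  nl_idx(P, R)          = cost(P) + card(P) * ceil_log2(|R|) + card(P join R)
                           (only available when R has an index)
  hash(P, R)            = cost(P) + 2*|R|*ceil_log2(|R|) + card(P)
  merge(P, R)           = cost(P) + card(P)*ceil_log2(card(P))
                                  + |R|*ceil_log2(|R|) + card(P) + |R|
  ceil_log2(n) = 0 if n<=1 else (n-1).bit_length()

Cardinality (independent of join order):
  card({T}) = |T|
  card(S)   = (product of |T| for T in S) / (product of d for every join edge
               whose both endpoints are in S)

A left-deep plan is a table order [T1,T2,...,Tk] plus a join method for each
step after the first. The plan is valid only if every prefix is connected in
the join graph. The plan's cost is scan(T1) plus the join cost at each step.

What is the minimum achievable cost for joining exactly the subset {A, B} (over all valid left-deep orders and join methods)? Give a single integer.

1980

Selinger DP over subsets of {A,B}:
  {A}: scan cost=150, card=150
  {B}: scan cost=120, card=120
  {AB}: card=6000; try (B,hash)→1980, (A,merge)→2430, (B,merge)→2460, (A,hash)→2640, (A,nl_idx)→7080, (A,nl)→18120 …(+1); best=1980 via (B,hash)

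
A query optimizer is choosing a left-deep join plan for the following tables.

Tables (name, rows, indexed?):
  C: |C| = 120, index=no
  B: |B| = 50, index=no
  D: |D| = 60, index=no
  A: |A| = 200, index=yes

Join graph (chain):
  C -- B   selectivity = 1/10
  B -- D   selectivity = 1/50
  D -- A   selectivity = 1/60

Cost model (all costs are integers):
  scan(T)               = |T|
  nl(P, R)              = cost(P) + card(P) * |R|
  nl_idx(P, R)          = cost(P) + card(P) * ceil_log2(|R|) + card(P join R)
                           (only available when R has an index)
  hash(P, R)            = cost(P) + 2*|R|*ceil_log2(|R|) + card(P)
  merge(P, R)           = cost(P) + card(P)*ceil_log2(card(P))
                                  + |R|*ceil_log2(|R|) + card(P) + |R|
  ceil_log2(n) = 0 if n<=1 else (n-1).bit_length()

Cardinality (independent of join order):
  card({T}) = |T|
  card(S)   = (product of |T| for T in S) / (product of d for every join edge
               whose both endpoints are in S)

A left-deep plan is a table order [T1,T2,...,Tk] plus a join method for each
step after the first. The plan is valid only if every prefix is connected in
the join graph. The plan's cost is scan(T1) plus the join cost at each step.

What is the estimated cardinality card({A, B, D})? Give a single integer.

200

Tables in S: A(200), B(50), D(60)
Edges inside S: B-D(d=50), D-A(d=60)
numerator = 200 * 50 * 60 = 600000
denominator = 50 * 60 = 3000
card(S) = 600000 / 3000 = 200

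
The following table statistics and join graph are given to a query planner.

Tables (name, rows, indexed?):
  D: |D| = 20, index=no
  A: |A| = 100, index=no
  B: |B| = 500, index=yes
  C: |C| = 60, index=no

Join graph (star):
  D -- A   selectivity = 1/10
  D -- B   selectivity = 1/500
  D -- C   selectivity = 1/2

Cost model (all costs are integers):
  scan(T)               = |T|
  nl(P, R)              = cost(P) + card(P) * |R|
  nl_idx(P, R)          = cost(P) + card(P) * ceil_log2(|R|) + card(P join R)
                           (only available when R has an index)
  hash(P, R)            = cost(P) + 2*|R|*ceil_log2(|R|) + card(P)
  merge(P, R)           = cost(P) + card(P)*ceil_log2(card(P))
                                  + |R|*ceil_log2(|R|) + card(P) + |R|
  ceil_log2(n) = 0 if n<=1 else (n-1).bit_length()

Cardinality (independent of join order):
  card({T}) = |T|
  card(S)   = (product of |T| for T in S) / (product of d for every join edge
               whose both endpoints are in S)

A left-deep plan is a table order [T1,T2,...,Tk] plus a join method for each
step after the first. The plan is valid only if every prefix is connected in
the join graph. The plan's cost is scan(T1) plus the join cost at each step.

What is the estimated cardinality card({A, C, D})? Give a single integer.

6000

Tables in S: A(100), C(60), D(20)
Edges inside S: D-A(d=10), D-C(d=2)
numerator = 100 * 60 * 20 = 120000
denominator = 10 * 2 = 20
card(S) = 120000 / 20 = 6000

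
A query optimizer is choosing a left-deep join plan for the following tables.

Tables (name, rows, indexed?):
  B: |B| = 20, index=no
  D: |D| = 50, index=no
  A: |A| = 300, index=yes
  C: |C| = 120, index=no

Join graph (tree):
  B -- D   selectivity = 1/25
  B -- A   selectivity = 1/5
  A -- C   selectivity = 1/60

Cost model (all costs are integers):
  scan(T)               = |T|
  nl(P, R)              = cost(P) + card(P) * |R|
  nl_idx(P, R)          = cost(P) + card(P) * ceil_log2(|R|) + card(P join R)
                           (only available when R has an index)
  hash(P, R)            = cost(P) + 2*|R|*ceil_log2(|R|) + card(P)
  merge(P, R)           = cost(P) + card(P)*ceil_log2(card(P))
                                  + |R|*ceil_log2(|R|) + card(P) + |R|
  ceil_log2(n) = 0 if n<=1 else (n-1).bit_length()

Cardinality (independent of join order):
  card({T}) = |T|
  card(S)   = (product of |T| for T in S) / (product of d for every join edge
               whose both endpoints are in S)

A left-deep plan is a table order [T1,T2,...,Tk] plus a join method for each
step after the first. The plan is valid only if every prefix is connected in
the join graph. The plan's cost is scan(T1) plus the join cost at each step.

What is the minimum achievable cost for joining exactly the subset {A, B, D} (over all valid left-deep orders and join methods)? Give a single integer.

Selinger DP over subsets of {A,B,D}:
  {B}: scan cost=20, card=20
  {D}: scan cost=50, card=50
  {A}: scan cost=300, card=300
  {BD}: card=40; try (B,hash)→300, (D,merge)→490, (B,merge)→520, (D,hash)→640, (D,nl)→1020, (B,nl)→1050; best=300 via (B,hash)
  {AB}: card=1200; try (B,hash)→800, (A,nl_idx)→1400, (A,merge)→3140, (B,merge)→3420, (A,hash)→5440, (A,nl)→6020 …(+1); best=800 via (B,hash)
  {ABD}: card=2400; try (D,hash)→2600, (A,nl_idx)→3060, (A,merge)→3580, (A,hash)→5740, (A,nl)→12300, (D,merge)→15550 …(+1); best=2600 via (D,hash)

2600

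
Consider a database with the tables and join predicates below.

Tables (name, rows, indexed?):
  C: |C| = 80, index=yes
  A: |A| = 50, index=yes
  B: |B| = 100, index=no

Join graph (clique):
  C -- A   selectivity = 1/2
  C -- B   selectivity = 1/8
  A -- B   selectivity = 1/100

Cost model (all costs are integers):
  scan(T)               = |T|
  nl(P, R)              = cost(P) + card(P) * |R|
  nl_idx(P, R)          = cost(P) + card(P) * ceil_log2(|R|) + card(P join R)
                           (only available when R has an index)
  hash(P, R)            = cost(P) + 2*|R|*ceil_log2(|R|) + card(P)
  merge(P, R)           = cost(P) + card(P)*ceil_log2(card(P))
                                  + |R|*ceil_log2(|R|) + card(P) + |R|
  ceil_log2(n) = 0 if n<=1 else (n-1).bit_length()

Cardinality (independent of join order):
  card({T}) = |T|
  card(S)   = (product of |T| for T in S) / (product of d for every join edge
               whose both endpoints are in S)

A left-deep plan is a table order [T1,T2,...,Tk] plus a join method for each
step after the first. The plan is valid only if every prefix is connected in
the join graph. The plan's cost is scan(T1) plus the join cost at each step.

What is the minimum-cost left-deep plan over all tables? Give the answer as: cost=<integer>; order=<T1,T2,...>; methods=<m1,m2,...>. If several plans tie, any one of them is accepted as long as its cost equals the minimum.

cost=1350; order=B,A,C; methods=nl_idx,nl_idx

Selinger DP (subsets sized 1..n):
  {C}: scan cost=80, card=80
  {A}: scan cost=50, card=50
  {B}: scan cost=100, card=100
  {AC}: card=2000; try (A,hash)→760, (C,merge)→1040, (A,merge)→1070, (C,hash)→1220, (C,nl_idx)→2400, (A,nl_idx)→2560 …(+2); best=760 via (A,hash)
  {BC}: card=1000; try (C,hash)→1320, (B,merge)→1520, (C,merge)→1540, (B,hash)→1560, (C,nl_idx)→1800, (B,nl)→8080 …(+1); best=1320 via (C,hash)
  {AB}: card=50; try (A,nl_idx)→750, (A,hash)→800, (B,merge)→1200, (A,merge)→1250, (B,hash)→1500, (B,nl)→5050 …(+1); best=750 via (A,nl_idx)
  {ABC}: card=250; try (C,nl_idx)→1350, (C,merge)→1740, (C,hash)→1920, (A,hash)→2920, (B,hash)→4160, (C,nl)→4750 …(+5); best=1350 via (C,nl_idx)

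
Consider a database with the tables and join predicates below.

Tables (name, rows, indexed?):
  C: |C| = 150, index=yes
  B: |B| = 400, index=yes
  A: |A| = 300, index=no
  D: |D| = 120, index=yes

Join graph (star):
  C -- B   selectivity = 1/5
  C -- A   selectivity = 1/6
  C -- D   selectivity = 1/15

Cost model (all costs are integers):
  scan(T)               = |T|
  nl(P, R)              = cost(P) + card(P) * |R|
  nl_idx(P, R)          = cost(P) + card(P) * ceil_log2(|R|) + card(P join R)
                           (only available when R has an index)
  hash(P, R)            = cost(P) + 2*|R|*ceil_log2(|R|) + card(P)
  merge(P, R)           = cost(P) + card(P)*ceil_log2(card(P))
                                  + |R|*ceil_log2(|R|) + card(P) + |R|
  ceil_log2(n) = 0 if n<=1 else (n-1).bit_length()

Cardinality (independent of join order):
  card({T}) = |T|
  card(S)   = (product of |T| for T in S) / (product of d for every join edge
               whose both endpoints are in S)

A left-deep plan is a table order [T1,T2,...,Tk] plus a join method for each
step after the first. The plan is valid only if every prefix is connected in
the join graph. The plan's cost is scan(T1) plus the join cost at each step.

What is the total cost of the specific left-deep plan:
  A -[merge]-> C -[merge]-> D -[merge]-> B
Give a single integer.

1134610

step 1: scan A: cost=300, card=300
step 2: join C via merge
    card(P join C) = 300*150/(6) = 7500
    cost = 300 + 300*9 + 150*8 + 300 + 150 = 4650
step 3: join D via merge
    card(P join D) = 7500*120/(15) = 60000
    cost = 4650 + 7500*13 + 120*7 + 7500 + 120 = 110610
step 4: join B via merge
    card(P join B) = 60000*400/(5) = 4800000
    cost = 110610 + 60000*16 + 400*9 + 60000 + 400 = 1134610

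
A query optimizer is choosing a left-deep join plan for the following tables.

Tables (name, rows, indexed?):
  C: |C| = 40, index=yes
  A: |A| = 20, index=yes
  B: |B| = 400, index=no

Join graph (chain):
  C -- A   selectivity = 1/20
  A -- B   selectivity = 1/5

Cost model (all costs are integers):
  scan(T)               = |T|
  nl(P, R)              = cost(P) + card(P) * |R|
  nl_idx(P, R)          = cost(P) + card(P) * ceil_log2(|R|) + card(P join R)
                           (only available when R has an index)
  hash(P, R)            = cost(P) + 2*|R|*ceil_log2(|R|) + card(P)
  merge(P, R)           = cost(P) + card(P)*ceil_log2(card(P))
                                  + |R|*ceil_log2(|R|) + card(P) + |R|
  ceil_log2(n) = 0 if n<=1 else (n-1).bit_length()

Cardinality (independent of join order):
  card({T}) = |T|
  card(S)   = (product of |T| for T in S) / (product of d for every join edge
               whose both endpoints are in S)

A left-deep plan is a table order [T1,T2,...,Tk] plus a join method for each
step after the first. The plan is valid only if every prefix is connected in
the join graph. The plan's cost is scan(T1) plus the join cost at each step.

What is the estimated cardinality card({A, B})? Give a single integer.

1600

Tables in S: A(20), B(400)
Edges inside S: A-B(d=5)
numerator = 20 * 400 = 8000
denominator = 5 = 5
card(S) = 8000 / 5 = 1600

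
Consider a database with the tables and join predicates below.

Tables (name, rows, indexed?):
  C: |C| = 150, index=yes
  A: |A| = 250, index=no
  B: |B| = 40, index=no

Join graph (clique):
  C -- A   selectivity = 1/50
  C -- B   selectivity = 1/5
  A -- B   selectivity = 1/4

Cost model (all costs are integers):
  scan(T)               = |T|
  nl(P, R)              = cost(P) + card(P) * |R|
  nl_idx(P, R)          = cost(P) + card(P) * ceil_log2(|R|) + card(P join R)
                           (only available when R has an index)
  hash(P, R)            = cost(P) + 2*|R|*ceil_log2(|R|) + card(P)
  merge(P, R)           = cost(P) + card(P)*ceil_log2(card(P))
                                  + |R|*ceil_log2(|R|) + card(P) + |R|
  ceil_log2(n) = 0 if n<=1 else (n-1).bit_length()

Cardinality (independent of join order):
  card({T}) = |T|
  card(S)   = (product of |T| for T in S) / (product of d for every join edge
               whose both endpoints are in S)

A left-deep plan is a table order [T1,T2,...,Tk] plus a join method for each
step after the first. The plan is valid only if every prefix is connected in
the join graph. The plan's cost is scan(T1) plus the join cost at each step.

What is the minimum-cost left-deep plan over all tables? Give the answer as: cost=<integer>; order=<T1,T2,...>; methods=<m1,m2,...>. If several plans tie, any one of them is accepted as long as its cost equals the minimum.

Selinger DP (subsets sized 1..n):
  {C}: scan cost=150, card=150
  {A}: scan cost=250, card=250
  {B}: scan cost=40, card=40
  {AC}: card=750; try (C,hash)→2900, (C,nl_idx)→3000, (A,merge)→3750, (C,merge)→3850, (A,hash)→4300, (A,nl)→37650 …(+1); best=2900 via (C,hash)
  {BC}: card=1200; try (B,hash)→780, (C,nl_idx)→1560, (C,merge)→1670, (B,merge)→1780, (C,hash)→2480, (C,nl)→6040 …(+1); best=780 via (B,hash)
  {AB}: card=2500; try (B,hash)→980, (A,merge)→2570, (B,merge)→2780, (A,hash)→4080, (A,nl)→10040, (B,nl)→10250; best=980 via (B,hash)
  {ABC}: card=1500; try (B,hash)→4130, (C,hash)→5880, (A,hash)→5980, (B,merge)→11430, (A,merge)→17430, (C,nl_idx)→22480 …(+4); best=4130 via (B,hash)

cost=4130; order=A,C,B; methods=hash,hash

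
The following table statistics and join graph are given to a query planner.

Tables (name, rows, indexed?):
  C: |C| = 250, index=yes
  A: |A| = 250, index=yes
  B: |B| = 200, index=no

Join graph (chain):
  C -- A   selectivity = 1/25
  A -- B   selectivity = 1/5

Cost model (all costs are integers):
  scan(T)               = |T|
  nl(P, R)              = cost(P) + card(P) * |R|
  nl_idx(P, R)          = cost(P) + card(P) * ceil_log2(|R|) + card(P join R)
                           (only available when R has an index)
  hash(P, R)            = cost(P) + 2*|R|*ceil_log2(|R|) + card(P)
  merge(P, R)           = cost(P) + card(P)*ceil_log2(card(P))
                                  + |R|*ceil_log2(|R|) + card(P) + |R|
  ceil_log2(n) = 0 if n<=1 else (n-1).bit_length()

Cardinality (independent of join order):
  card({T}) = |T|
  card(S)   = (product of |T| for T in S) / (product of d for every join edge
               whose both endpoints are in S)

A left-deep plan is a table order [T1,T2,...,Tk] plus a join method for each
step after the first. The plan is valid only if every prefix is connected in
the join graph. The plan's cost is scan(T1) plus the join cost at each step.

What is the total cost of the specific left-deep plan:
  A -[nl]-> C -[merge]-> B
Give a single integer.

step 1: scan A: cost=250, card=250
step 2: join C via nl
    card(P join C) = 250*250/(25) = 2500
    cost = 250 + 250*250 = 62750
step 3: join B via merge
    card(P join B) = 2500*200/(5) = 100000
    cost = 62750 + 2500*12 + 200*8 + 2500 + 200 = 97050

97050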